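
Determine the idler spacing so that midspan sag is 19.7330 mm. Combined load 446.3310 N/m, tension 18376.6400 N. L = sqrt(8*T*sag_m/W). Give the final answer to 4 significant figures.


sag = 19.7330/1000 = 0.019733 m
L = sqrt(8 * 18376.6400 * 0.019733 / 446.3310)
L = 2.549 m


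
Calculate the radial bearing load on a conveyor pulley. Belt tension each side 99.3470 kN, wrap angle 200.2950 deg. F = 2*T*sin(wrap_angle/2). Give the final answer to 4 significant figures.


F = 2 * 99.3470 * sin(200.2950/2 deg)
F = 195.6 kN


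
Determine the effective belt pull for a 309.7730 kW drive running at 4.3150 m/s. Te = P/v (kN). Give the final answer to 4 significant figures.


Te = P / v = 309.7730 / 4.3150
Te = 71.79 kN


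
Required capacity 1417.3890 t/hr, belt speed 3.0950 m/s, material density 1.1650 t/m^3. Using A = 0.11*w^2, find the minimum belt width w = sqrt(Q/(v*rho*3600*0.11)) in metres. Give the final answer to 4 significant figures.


A_req = 1417.3890 / (3.0950 * 1.1650 * 3600) = 0.109194 m^2
w = sqrt(0.109194 / 0.11)
w = 0.9963 m


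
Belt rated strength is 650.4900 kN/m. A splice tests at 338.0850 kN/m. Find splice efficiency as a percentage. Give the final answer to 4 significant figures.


Eff = 338.0850 / 650.4900 * 100
Eff = 51.97 %


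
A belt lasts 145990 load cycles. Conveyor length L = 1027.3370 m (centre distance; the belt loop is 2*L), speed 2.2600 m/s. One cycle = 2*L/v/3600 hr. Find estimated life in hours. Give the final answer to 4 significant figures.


cycle_time = 2 * 1027.3370 / 2.2600 / 3600 = 0.252541 hr
life = 145990 * 0.252541 = 36870 hours


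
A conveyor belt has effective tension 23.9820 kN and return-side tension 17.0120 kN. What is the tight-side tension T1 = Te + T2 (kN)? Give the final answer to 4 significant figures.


T1 = Te + T2 = 23.9820 + 17.0120
T1 = 40.99 kN


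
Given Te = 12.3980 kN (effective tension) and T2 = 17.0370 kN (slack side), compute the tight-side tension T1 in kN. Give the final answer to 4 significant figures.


T1 = Te + T2 = 12.3980 + 17.0370
T1 = 29.43 kN


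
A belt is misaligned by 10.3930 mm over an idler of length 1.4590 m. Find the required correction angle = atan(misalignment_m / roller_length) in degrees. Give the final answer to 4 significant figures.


misalign_m = 10.3930 / 1000 = 0.010393 m
angle = atan(0.010393 / 1.4590)
angle = 0.4081 deg


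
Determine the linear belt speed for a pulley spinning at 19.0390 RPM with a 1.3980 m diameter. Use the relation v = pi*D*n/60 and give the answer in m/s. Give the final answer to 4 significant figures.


v = pi * 1.3980 * 19.0390 / 60
v = 1.394 m/s


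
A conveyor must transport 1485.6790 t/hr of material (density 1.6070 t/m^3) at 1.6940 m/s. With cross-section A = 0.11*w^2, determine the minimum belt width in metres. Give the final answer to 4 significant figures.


A_req = 1485.6790 / (1.6940 * 1.6070 * 3600) = 0.151598 m^2
w = sqrt(0.151598 / 0.11)
w = 1.174 m


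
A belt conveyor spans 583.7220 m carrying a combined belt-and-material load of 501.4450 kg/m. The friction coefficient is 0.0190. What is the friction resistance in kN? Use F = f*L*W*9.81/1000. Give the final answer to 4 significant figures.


F = 0.0190 * 583.7220 * 501.4450 * 9.81 / 1000
F = 54.56 kN


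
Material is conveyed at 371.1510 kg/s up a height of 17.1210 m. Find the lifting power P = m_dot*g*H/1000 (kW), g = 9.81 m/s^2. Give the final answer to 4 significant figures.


P = 371.1510 * 9.81 * 17.1210 / 1000
P = 62.34 kW


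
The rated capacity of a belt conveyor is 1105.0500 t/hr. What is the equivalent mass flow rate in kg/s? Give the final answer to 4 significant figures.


m_dot = 1105.0500 * 1000 / 3600
m_dot = 307.0 kg/s


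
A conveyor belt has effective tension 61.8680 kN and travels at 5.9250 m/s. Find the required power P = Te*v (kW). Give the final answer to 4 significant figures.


P = Te * v = 61.8680 * 5.9250
P = 366.6 kW


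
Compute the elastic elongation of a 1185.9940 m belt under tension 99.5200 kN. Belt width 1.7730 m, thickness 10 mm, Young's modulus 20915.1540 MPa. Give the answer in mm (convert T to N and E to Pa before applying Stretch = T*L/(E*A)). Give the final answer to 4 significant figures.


A = 1.7730 * 0.01 = 0.01773 m^2
Stretch = 99.5200*1000 * 1185.9940 / (20915.1540e6 * 0.01773) * 1000
Stretch = 318.3 mm


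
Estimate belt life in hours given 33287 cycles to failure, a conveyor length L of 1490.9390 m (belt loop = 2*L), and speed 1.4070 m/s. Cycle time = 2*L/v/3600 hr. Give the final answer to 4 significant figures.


cycle_time = 2 * 1490.9390 / 1.4070 / 3600 = 0.588699 hr
life = 33287 * 0.588699 = 19600 hours


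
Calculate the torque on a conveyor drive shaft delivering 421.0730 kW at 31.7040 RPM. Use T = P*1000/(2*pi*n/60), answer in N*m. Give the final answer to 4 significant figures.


omega = 2*pi*31.7040/60 = 3.32004 rad/s
T = 421.0730*1000 / 3.32004
T = 126800 N*m


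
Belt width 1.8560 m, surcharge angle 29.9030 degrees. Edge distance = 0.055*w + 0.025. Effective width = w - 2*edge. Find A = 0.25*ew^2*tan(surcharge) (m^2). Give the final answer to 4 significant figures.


edge = 0.055*1.8560 + 0.025 = 0.12708 m
ew = 1.8560 - 2*0.12708 = 1.60184 m
A = 0.25 * 1.60184^2 * tan(29.9030 deg)
A = 0.3689 m^2


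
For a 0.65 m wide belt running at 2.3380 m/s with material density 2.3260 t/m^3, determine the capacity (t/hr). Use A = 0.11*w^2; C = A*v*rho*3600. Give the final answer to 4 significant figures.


A = 0.11 * 0.65^2 = 0.046475 m^2
C = 0.046475 * 2.3380 * 2.3260 * 3600
C = 909.9 t/hr


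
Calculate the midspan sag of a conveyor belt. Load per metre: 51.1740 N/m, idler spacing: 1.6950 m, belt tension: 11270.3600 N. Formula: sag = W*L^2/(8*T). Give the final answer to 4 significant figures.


sag = 51.1740 * 1.6950^2 / (8 * 11270.3600)
sag = 0.001631 m


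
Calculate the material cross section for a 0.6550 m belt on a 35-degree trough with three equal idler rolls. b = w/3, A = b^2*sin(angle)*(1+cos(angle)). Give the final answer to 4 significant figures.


b = 0.6550/3 = 0.218333 m
A = 0.218333^2 * sin(35 deg) * (1 + cos(35 deg))
A = 0.04974 m^2


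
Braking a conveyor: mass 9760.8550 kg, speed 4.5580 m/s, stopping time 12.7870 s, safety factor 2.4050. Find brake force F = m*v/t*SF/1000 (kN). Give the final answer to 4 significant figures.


F = 9760.8550 * 4.5580 / 12.7870 * 2.4050 / 1000
F = 8.368 kN


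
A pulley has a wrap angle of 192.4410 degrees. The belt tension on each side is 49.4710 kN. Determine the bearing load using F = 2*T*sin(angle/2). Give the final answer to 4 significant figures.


F = 2 * 49.4710 * sin(192.4410/2 deg)
F = 98.36 kN


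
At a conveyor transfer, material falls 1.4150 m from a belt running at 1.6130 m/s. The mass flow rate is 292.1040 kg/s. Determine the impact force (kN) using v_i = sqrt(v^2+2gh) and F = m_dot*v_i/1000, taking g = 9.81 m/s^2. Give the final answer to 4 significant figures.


v_i = sqrt(1.6130^2 + 2*9.81*1.4150) = 5.51036 m/s
F = 292.1040 * 5.51036 / 1000
F = 1.610 kN


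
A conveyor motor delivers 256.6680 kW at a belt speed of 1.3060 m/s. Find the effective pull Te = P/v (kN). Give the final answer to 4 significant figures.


Te = P / v = 256.6680 / 1.3060
Te = 196.5 kN


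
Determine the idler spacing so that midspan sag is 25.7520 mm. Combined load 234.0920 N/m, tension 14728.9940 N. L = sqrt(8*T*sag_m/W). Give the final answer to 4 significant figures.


sag = 25.7520/1000 = 0.025752 m
L = sqrt(8 * 14728.9940 * 0.025752 / 234.0920)
L = 3.600 m


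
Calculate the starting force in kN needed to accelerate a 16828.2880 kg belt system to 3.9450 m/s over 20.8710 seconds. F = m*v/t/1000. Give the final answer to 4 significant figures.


F = 16828.2880 * 3.9450 / 20.8710 / 1000
F = 3.181 kN


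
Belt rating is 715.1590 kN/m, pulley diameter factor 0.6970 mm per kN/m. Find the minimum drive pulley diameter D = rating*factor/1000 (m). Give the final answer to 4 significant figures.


D = 715.1590 * 0.6970 / 1000
D = 0.4985 m


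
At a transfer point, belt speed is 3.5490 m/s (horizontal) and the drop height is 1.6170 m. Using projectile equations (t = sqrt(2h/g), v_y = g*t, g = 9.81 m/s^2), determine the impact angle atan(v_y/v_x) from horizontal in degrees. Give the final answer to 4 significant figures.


t = sqrt(2*1.6170/9.81) = 0.574163 s
v_y = 9.81 * 0.574163 = 5.63254 m/s
angle = atan(5.63254 / 3.5490) = 57.79 deg


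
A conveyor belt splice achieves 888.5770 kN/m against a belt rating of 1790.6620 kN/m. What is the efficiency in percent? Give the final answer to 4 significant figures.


Eff = 888.5770 / 1790.6620 * 100
Eff = 49.62 %


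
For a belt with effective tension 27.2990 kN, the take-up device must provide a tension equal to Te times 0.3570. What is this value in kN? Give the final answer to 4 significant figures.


T_tu = 27.2990 * 0.3570
T_tu = 9.746 kN


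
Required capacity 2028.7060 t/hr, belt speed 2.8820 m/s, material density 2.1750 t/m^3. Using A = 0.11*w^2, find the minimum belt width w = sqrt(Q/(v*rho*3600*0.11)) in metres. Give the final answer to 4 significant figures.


A_req = 2028.7060 / (2.8820 * 2.1750 * 3600) = 0.0899008 m^2
w = sqrt(0.0899008 / 0.11)
w = 0.9040 m


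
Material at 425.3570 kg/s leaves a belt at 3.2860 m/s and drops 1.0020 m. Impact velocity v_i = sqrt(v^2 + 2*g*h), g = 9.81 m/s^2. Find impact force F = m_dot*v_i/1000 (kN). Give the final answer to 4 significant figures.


v_i = sqrt(3.2860^2 + 2*9.81*1.0020) = 5.51879 m/s
F = 425.3570 * 5.51879 / 1000
F = 2.347 kN


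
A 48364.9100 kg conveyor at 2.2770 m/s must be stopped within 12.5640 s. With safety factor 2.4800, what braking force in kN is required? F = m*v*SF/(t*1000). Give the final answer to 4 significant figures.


F = 48364.9100 * 2.2770 / 12.5640 * 2.4800 / 1000
F = 21.74 kN


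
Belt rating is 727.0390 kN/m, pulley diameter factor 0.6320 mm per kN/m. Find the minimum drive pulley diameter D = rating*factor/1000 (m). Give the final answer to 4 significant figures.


D = 727.0390 * 0.6320 / 1000
D = 0.4595 m


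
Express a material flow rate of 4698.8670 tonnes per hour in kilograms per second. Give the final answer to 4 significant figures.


m_dot = 4698.8670 * 1000 / 3600
m_dot = 1305 kg/s


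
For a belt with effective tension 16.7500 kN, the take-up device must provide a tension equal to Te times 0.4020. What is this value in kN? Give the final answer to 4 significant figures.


T_tu = 16.7500 * 0.4020
T_tu = 6.734 kN


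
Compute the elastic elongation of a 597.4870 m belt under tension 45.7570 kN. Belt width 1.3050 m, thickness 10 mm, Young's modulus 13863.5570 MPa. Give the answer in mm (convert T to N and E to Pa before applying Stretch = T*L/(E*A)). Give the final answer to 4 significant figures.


A = 1.3050 * 0.01 = 0.01305 m^2
Stretch = 45.7570*1000 * 597.4870 / (13863.5570e6 * 0.01305) * 1000
Stretch = 151.1 mm


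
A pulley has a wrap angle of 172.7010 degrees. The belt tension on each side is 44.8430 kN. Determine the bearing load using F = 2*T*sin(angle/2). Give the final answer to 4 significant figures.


F = 2 * 44.8430 * sin(172.7010/2 deg)
F = 89.50 kN


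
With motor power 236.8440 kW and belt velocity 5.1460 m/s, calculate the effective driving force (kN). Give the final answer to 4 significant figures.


Te = P / v = 236.8440 / 5.1460
Te = 46.02 kN


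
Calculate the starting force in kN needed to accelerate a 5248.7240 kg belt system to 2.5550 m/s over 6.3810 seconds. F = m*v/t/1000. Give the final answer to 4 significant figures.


F = 5248.7240 * 2.5550 / 6.3810 / 1000
F = 2.102 kN


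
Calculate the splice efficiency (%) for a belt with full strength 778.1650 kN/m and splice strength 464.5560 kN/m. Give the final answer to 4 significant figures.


Eff = 464.5560 / 778.1650 * 100
Eff = 59.70 %


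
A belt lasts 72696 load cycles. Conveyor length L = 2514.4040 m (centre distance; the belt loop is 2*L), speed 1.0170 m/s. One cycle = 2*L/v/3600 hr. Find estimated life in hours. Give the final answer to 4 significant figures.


cycle_time = 2 * 2514.4040 / 1.0170 / 3600 = 1.37354 hr
life = 72696 * 1.37354 = 99850 hours


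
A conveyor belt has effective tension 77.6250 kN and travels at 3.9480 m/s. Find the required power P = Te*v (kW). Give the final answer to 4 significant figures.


P = Te * v = 77.6250 * 3.9480
P = 306.5 kW


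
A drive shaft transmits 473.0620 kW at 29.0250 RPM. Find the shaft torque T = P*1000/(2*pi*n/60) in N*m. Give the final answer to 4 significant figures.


omega = 2*pi*29.0250/60 = 3.03949 rad/s
T = 473.0620*1000 / 3.03949
T = 155600 N*m


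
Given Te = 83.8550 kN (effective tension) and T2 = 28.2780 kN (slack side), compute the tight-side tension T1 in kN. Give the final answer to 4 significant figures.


T1 = Te + T2 = 83.8550 + 28.2780
T1 = 112.1 kN


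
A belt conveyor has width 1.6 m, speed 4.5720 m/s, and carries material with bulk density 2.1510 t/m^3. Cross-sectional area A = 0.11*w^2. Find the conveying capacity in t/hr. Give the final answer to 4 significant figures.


A = 0.11 * 1.6^2 = 0.2816 m^2
C = 0.2816 * 4.5720 * 2.1510 * 3600
C = 9970 t/hr


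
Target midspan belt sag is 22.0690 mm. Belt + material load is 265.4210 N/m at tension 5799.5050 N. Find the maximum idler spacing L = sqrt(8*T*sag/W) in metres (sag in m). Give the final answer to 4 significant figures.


sag = 22.0690/1000 = 0.022069 m
L = sqrt(8 * 5799.5050 * 0.022069 / 265.4210)
L = 1.964 m


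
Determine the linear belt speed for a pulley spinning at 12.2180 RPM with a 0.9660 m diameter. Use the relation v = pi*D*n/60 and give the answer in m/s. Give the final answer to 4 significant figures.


v = pi * 0.9660 * 12.2180 / 60
v = 0.6180 m/s


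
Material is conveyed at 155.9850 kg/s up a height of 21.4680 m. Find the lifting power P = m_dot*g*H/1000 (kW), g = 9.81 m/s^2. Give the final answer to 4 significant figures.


P = 155.9850 * 9.81 * 21.4680 / 1000
P = 32.85 kW


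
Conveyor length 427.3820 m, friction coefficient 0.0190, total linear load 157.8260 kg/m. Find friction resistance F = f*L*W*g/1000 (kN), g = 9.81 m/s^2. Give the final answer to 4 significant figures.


F = 0.0190 * 427.3820 * 157.8260 * 9.81 / 1000
F = 12.57 kN


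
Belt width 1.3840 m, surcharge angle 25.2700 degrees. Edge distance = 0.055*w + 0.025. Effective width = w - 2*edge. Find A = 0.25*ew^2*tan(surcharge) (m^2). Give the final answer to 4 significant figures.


edge = 0.055*1.3840 + 0.025 = 0.10112 m
ew = 1.3840 - 2*0.10112 = 1.18176 m
A = 0.25 * 1.18176^2 * tan(25.2700 deg)
A = 0.1648 m^2


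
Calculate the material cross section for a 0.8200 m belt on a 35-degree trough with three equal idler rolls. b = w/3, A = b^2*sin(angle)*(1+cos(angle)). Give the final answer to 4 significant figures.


b = 0.8200/3 = 0.273333 m
A = 0.273333^2 * sin(35 deg) * (1 + cos(35 deg))
A = 0.07796 m^2


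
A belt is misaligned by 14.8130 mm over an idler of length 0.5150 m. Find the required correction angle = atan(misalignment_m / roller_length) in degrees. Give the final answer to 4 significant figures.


misalign_m = 14.8130 / 1000 = 0.014813 m
angle = atan(0.014813 / 0.5150)
angle = 1.648 deg


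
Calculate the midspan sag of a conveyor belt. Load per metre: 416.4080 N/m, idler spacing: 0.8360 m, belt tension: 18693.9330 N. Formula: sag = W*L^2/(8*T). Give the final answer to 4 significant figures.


sag = 416.4080 * 0.8360^2 / (8 * 18693.9330)
sag = 0.001946 m


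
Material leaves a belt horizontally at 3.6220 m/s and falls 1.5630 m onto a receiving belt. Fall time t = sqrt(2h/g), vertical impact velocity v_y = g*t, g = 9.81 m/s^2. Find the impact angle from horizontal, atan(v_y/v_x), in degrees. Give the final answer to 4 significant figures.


t = sqrt(2*1.5630/9.81) = 0.564495 s
v_y = 9.81 * 0.564495 = 5.5377 m/s
angle = atan(5.5377 / 3.6220) = 56.81 deg


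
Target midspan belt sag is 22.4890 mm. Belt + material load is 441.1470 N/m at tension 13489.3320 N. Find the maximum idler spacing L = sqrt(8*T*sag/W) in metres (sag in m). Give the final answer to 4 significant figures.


sag = 22.4890/1000 = 0.022489 m
L = sqrt(8 * 13489.3320 * 0.022489 / 441.1470)
L = 2.345 m


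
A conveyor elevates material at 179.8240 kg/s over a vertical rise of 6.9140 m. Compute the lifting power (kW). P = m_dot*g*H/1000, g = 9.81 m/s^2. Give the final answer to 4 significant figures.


P = 179.8240 * 9.81 * 6.9140 / 1000
P = 12.20 kW


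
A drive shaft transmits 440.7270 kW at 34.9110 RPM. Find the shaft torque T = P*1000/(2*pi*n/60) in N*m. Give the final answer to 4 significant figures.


omega = 2*pi*34.9110/60 = 3.65587 rad/s
T = 440.7270*1000 / 3.65587
T = 120600 N*m


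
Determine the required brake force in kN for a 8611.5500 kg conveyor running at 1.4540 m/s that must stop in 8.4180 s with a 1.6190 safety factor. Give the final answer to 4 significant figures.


F = 8611.5500 * 1.4540 / 8.4180 * 1.6190 / 1000
F = 2.408 kN


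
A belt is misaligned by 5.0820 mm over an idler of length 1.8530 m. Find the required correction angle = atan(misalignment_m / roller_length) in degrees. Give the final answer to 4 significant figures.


misalign_m = 5.0820 / 1000 = 0.005082 m
angle = atan(0.005082 / 1.8530)
angle = 0.1571 deg


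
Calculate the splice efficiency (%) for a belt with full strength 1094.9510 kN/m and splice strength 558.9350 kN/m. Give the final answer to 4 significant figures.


Eff = 558.9350 / 1094.9510 * 100
Eff = 51.05 %


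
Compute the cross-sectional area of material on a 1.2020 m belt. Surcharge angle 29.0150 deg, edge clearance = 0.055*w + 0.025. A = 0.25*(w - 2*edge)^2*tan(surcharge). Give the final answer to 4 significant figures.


edge = 0.055*1.2020 + 0.025 = 0.09111 m
ew = 1.2020 - 2*0.09111 = 1.01978 m
A = 0.25 * 1.01978^2 * tan(29.0150 deg)
A = 0.1442 m^2


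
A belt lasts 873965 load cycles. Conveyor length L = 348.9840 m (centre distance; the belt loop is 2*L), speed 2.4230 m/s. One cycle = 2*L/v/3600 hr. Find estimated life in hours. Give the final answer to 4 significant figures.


cycle_time = 2 * 348.9840 / 2.4230 / 3600 = 0.0800165 hr
life = 873965 * 0.0800165 = 69930 hours


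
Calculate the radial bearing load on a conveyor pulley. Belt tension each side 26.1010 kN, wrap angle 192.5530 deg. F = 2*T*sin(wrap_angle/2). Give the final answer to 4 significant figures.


F = 2 * 26.1010 * sin(192.5530/2 deg)
F = 51.89 kN


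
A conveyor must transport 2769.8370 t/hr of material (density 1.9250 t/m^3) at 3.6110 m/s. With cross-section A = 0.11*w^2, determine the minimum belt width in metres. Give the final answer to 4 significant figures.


A_req = 2769.8370 / (3.6110 * 1.9250 * 3600) = 0.110686 m^2
w = sqrt(0.110686 / 0.11)
w = 1.003 m


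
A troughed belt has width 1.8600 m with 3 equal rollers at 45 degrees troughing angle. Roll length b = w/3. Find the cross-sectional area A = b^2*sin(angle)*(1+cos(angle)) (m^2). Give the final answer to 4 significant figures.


b = 1.8600/3 = 0.62 m
A = 0.62^2 * sin(45 deg) * (1 + cos(45 deg))
A = 0.4640 m^2


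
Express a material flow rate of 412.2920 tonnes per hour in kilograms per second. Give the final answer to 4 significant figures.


m_dot = 412.2920 * 1000 / 3600
m_dot = 114.5 kg/s


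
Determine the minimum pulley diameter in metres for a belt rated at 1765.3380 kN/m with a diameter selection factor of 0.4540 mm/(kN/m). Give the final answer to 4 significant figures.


D = 1765.3380 * 0.4540 / 1000
D = 0.8015 m


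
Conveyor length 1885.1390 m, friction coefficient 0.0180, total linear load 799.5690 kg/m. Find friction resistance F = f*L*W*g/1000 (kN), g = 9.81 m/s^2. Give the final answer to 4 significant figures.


F = 0.0180 * 1885.1390 * 799.5690 * 9.81 / 1000
F = 266.2 kN


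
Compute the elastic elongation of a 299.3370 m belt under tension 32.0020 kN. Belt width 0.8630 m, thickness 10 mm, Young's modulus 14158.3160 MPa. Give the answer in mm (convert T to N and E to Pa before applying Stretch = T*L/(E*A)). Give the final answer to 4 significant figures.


A = 0.8630 * 0.01 = 0.00863 m^2
Stretch = 32.0020*1000 * 299.3370 / (14158.3160e6 * 0.00863) * 1000
Stretch = 78.40 mm


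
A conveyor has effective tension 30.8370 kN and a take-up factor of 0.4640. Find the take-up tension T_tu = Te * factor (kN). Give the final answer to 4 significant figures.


T_tu = 30.8370 * 0.4640
T_tu = 14.31 kN


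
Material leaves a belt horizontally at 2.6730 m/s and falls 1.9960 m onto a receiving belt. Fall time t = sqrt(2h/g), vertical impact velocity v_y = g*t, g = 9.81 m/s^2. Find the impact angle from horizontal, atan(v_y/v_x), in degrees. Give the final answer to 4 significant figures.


t = sqrt(2*1.9960/9.81) = 0.637912 s
v_y = 9.81 * 0.637912 = 6.25792 m/s
angle = atan(6.25792 / 2.6730) = 66.87 deg


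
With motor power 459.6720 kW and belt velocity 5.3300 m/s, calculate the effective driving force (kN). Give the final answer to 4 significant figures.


Te = P / v = 459.6720 / 5.3300
Te = 86.24 kN


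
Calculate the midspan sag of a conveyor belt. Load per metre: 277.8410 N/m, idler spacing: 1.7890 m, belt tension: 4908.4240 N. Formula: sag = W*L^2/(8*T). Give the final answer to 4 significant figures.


sag = 277.8410 * 1.7890^2 / (8 * 4908.4240)
sag = 0.02265 m


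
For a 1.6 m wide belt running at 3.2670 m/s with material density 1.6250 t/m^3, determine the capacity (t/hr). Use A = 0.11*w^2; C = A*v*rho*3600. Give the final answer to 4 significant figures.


A = 0.11 * 1.6^2 = 0.2816 m^2
C = 0.2816 * 3.2670 * 1.6250 * 3600
C = 5382 t/hr


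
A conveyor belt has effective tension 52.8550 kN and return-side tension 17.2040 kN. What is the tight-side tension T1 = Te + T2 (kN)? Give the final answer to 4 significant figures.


T1 = Te + T2 = 52.8550 + 17.2040
T1 = 70.06 kN


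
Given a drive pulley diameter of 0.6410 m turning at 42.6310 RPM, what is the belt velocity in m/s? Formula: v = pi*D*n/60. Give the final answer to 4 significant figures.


v = pi * 0.6410 * 42.6310 / 60
v = 1.431 m/s


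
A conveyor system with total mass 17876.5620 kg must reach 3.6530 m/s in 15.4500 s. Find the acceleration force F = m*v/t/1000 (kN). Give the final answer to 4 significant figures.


F = 17876.5620 * 3.6530 / 15.4500 / 1000
F = 4.227 kN


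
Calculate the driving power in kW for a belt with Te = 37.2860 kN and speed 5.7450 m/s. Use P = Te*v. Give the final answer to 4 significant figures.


P = Te * v = 37.2860 * 5.7450
P = 214.2 kW


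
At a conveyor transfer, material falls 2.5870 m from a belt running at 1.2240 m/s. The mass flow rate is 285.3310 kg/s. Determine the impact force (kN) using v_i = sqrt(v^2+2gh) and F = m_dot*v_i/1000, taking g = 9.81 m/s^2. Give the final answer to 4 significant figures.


v_i = sqrt(1.2240^2 + 2*9.81*2.5870) = 7.22877 m/s
F = 285.3310 * 7.22877 / 1000
F = 2.063 kN


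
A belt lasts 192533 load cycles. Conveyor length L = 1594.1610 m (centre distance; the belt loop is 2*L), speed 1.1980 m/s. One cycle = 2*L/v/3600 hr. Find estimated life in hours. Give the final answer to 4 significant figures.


cycle_time = 2 * 1594.1610 / 1.1980 / 3600 = 0.73927 hr
life = 192533 * 0.73927 = 142300 hours


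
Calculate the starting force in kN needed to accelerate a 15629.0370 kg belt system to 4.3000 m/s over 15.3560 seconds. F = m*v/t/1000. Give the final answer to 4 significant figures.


F = 15629.0370 * 4.3000 / 15.3560 / 1000
F = 4.376 kN


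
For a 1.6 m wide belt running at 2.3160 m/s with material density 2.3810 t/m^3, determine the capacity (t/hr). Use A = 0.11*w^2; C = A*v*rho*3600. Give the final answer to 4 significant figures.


A = 0.11 * 1.6^2 = 0.2816 m^2
C = 0.2816 * 2.3160 * 2.3810 * 3600
C = 5590 t/hr


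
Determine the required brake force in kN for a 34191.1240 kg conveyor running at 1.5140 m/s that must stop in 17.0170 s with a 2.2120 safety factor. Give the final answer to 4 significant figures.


F = 34191.1240 * 1.5140 / 17.0170 * 2.2120 / 1000
F = 6.729 kN


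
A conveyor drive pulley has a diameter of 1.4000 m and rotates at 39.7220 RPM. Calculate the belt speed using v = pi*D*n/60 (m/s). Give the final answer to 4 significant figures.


v = pi * 1.4000 * 39.7220 / 60
v = 2.912 m/s


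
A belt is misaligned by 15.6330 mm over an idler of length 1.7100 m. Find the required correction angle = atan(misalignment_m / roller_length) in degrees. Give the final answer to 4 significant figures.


misalign_m = 15.6330 / 1000 = 0.015633 m
angle = atan(0.015633 / 1.7100)
angle = 0.5238 deg


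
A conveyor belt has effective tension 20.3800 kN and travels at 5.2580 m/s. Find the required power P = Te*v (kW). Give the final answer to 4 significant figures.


P = Te * v = 20.3800 * 5.2580
P = 107.2 kW


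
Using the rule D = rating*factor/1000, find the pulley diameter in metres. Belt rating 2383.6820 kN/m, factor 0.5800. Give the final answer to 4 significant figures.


D = 2383.6820 * 0.5800 / 1000
D = 1.383 m


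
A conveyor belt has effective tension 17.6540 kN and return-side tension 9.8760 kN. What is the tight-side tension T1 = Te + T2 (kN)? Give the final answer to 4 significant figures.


T1 = Te + T2 = 17.6540 + 9.8760
T1 = 27.53 kN


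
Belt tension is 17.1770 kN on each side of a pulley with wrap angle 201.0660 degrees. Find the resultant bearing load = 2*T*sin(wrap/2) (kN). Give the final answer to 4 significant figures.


F = 2 * 17.1770 * sin(201.0660/2 deg)
F = 33.78 kN


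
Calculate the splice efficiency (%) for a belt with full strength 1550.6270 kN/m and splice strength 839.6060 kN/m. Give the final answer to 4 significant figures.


Eff = 839.6060 / 1550.6270 * 100
Eff = 54.15 %


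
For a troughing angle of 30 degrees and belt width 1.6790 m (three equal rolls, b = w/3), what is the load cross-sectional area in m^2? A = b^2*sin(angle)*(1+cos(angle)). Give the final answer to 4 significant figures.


b = 1.6790/3 = 0.559667 m
A = 0.559667^2 * sin(30 deg) * (1 + cos(30 deg))
A = 0.2922 m^2


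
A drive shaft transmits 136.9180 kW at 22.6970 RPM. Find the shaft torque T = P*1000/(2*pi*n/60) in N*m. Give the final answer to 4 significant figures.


omega = 2*pi*22.6970/60 = 2.37682 rad/s
T = 136.9180*1000 / 2.37682
T = 57610 N*m


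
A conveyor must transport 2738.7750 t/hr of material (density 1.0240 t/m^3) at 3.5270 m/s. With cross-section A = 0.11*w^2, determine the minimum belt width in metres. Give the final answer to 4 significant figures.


A_req = 2738.7750 / (3.5270 * 1.0240 * 3600) = 0.210644 m^2
w = sqrt(0.210644 / 0.11)
w = 1.384 m


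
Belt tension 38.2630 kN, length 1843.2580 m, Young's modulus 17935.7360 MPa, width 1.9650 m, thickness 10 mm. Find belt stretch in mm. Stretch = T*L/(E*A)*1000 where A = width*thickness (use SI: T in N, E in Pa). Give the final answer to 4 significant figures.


A = 1.9650 * 0.01 = 0.01965 m^2
Stretch = 38.2630*1000 * 1843.2580 / (17935.7360e6 * 0.01965) * 1000
Stretch = 200.1 mm


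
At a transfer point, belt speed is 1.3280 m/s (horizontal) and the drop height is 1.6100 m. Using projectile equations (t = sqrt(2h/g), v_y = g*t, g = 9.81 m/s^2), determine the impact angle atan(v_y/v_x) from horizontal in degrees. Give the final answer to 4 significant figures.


t = sqrt(2*1.6100/9.81) = 0.572919 s
v_y = 9.81 * 0.572919 = 5.62034 m/s
angle = atan(5.62034 / 1.3280) = 76.71 deg


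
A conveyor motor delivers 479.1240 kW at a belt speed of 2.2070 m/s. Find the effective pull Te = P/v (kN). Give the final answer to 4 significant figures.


Te = P / v = 479.1240 / 2.2070
Te = 217.1 kN


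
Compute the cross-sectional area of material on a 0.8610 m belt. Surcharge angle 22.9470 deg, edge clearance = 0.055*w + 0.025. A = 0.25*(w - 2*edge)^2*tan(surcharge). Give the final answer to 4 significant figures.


edge = 0.055*0.8610 + 0.025 = 0.072355 m
ew = 0.8610 - 2*0.072355 = 0.71629 m
A = 0.25 * 0.71629^2 * tan(22.9470 deg)
A = 0.05431 m^2


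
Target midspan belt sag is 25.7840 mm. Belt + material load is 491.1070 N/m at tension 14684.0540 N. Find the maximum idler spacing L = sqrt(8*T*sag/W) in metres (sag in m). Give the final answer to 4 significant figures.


sag = 25.7840/1000 = 0.025784 m
L = sqrt(8 * 14684.0540 * 0.025784 / 491.1070)
L = 2.483 m


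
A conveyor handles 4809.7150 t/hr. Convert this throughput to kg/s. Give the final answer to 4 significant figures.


m_dot = 4809.7150 * 1000 / 3600
m_dot = 1336 kg/s


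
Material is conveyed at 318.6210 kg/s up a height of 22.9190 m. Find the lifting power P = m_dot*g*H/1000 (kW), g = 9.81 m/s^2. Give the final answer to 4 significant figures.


P = 318.6210 * 9.81 * 22.9190 / 1000
P = 71.64 kW


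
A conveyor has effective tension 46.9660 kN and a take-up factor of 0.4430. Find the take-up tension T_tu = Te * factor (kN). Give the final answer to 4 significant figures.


T_tu = 46.9660 * 0.4430
T_tu = 20.81 kN


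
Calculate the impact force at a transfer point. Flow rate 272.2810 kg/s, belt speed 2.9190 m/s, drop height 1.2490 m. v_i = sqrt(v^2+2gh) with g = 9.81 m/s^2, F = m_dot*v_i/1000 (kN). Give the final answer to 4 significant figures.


v_i = sqrt(2.9190^2 + 2*9.81*1.2490) = 5.74682 m/s
F = 272.2810 * 5.74682 / 1000
F = 1.565 kN


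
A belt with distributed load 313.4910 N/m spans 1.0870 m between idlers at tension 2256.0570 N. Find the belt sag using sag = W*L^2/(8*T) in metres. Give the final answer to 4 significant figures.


sag = 313.4910 * 1.0870^2 / (8 * 2256.0570)
sag = 0.02052 m


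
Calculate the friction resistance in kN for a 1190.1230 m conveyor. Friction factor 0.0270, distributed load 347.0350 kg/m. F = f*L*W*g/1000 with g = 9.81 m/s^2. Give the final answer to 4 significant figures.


F = 0.0270 * 1190.1230 * 347.0350 * 9.81 / 1000
F = 109.4 kN


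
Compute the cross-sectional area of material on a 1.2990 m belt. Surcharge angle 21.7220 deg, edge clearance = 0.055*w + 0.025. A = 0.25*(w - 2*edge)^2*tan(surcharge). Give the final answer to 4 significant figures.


edge = 0.055*1.2990 + 0.025 = 0.096445 m
ew = 1.2990 - 2*0.096445 = 1.10611 m
A = 0.25 * 1.10611^2 * tan(21.7220 deg)
A = 0.1219 m^2


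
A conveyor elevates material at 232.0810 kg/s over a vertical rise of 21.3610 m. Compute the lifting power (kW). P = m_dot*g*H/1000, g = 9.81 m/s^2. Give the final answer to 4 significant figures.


P = 232.0810 * 9.81 * 21.3610 / 1000
P = 48.63 kW


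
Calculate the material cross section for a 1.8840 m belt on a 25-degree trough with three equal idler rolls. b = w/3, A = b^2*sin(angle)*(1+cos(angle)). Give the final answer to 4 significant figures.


b = 1.8840/3 = 0.628 m
A = 0.628^2 * sin(25 deg) * (1 + cos(25 deg))
A = 0.3177 m^2


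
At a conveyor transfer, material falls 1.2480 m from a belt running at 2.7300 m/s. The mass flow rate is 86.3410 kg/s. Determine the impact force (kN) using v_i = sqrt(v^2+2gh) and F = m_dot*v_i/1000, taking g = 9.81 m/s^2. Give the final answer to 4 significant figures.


v_i = sqrt(2.7300^2 + 2*9.81*1.2480) = 5.65143 m/s
F = 86.3410 * 5.65143 / 1000
F = 0.4880 kN


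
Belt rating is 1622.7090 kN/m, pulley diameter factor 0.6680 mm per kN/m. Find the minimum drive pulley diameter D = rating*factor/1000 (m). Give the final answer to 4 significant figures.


D = 1622.7090 * 0.6680 / 1000
D = 1.084 m


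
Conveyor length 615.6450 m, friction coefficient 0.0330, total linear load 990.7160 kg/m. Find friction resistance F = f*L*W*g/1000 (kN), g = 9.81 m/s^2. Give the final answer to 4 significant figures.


F = 0.0330 * 615.6450 * 990.7160 * 9.81 / 1000
F = 197.5 kN


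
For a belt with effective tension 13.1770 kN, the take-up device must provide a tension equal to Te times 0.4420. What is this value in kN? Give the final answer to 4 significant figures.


T_tu = 13.1770 * 0.4420
T_tu = 5.824 kN


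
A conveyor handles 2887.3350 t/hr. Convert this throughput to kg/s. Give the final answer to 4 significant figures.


m_dot = 2887.3350 * 1000 / 3600
m_dot = 802.0 kg/s


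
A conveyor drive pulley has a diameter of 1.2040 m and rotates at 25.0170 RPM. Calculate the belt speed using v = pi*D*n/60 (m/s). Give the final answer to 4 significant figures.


v = pi * 1.2040 * 25.0170 / 60
v = 1.577 m/s


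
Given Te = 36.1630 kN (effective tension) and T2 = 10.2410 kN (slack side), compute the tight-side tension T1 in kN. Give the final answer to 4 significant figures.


T1 = Te + T2 = 36.1630 + 10.2410
T1 = 46.40 kN


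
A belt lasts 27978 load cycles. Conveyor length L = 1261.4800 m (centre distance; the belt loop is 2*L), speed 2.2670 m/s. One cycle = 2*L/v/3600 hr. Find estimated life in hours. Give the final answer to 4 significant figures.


cycle_time = 2 * 1261.4800 / 2.2670 / 3600 = 0.309141 hr
life = 27978 * 0.309141 = 8649 hours


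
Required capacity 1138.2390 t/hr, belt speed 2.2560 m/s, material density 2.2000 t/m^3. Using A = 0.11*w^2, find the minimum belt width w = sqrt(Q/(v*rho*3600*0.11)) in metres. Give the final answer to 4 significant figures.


A_req = 1138.2390 / (2.2560 * 2.2000 * 3600) = 0.0637044 m^2
w = sqrt(0.0637044 / 0.11)
w = 0.7610 m


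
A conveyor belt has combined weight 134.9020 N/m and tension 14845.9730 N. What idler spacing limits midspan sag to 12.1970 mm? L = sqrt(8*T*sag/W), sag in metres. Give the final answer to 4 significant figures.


sag = 12.1970/1000 = 0.012197 m
L = sqrt(8 * 14845.9730 * 0.012197 / 134.9020)
L = 3.277 m


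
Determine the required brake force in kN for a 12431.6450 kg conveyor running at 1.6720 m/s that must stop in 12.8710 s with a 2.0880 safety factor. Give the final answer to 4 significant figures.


F = 12431.6450 * 1.6720 / 12.8710 * 2.0880 / 1000
F = 3.372 kN


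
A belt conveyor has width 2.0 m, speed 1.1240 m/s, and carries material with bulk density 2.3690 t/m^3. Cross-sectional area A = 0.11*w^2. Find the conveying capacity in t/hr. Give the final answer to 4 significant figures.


A = 0.11 * 2.0^2 = 0.44 m^2
C = 0.44 * 1.1240 * 2.3690 * 3600
C = 4218 t/hr


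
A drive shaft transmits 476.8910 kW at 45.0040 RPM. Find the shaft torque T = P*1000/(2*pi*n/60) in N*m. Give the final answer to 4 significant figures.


omega = 2*pi*45.0040/60 = 4.71281 rad/s
T = 476.8910*1000 / 4.71281
T = 101200 N*m


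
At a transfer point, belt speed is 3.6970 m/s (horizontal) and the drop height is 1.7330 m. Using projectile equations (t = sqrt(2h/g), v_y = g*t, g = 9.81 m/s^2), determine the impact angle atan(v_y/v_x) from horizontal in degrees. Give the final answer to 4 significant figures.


t = sqrt(2*1.7330/9.81) = 0.594401 s
v_y = 9.81 * 0.594401 = 5.83107 m/s
angle = atan(5.83107 / 3.6970) = 57.62 deg


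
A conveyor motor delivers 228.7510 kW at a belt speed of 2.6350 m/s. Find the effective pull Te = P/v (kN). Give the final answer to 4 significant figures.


Te = P / v = 228.7510 / 2.6350
Te = 86.81 kN


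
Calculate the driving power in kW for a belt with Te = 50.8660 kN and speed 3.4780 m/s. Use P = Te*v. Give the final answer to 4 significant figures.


P = Te * v = 50.8660 * 3.4780
P = 176.9 kW


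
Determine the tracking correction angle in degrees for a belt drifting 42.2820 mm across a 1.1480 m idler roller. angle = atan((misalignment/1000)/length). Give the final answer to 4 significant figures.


misalign_m = 42.2820 / 1000 = 0.042282 m
angle = atan(0.042282 / 1.1480)
angle = 2.109 deg


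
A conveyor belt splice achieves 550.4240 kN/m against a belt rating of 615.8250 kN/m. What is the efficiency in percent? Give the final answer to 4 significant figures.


Eff = 550.4240 / 615.8250 * 100
Eff = 89.38 %


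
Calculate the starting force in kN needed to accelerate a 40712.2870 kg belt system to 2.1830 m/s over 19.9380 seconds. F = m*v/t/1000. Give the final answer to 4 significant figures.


F = 40712.2870 * 2.1830 / 19.9380 / 1000
F = 4.458 kN


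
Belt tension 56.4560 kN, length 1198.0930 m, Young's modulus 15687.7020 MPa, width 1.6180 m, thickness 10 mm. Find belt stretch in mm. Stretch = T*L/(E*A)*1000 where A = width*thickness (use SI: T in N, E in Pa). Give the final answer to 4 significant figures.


A = 1.6180 * 0.01 = 0.01618 m^2
Stretch = 56.4560*1000 * 1198.0930 / (15687.7020e6 * 0.01618) * 1000
Stretch = 266.5 mm


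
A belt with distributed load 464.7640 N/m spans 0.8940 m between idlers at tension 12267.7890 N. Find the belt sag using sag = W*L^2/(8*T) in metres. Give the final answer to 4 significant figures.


sag = 464.7640 * 0.8940^2 / (8 * 12267.7890)
sag = 0.003785 m


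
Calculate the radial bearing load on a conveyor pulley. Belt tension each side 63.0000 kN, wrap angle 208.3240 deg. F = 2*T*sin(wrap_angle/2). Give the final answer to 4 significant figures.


F = 2 * 63.0000 * sin(208.3240/2 deg)
F = 122.2 kN


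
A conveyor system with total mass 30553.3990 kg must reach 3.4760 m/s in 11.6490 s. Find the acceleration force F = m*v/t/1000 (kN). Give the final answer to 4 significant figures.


F = 30553.3990 * 3.4760 / 11.6490 / 1000
F = 9.117 kN


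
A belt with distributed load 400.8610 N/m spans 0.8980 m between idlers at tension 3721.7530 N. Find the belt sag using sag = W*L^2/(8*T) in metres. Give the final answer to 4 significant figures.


sag = 400.8610 * 0.8980^2 / (8 * 3721.7530)
sag = 0.01086 m


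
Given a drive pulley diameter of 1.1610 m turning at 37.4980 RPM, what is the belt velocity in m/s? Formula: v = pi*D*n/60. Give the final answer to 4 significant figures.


v = pi * 1.1610 * 37.4980 / 60
v = 2.279 m/s


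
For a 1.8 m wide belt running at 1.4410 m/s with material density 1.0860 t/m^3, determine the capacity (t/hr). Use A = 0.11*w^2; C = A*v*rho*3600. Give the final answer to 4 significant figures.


A = 0.11 * 1.8^2 = 0.3564 m^2
C = 0.3564 * 1.4410 * 1.0860 * 3600
C = 2008 t/hr


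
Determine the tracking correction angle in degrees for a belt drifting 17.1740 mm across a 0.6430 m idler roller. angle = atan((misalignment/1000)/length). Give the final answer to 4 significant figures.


misalign_m = 17.1740 / 1000 = 0.017174 m
angle = atan(0.017174 / 0.6430)
angle = 1.530 deg


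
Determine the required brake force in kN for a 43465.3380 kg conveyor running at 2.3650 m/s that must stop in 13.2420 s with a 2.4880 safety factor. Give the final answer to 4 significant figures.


F = 43465.3380 * 2.3650 / 13.2420 * 2.4880 / 1000
F = 19.31 kN


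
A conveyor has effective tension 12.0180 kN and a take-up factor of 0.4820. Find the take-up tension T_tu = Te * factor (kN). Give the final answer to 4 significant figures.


T_tu = 12.0180 * 0.4820
T_tu = 5.793 kN


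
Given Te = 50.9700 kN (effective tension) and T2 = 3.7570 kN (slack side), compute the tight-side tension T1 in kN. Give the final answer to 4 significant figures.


T1 = Te + T2 = 50.9700 + 3.7570
T1 = 54.73 kN


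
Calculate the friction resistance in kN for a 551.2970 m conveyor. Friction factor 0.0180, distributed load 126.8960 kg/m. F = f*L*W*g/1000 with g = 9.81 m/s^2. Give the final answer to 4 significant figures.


F = 0.0180 * 551.2970 * 126.8960 * 9.81 / 1000
F = 12.35 kN


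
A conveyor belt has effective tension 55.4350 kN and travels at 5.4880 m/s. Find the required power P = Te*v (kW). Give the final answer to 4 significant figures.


P = Te * v = 55.4350 * 5.4880
P = 304.2 kW


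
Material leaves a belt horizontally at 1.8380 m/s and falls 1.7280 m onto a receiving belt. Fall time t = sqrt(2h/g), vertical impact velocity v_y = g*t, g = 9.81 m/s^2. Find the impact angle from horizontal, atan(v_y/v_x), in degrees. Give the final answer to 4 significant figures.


t = sqrt(2*1.7280/9.81) = 0.593543 s
v_y = 9.81 * 0.593543 = 5.82266 m/s
angle = atan(5.82266 / 1.8380) = 72.48 deg
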